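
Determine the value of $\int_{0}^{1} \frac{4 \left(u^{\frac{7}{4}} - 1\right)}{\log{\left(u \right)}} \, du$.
$\log{\left(\frac{14641}{256} \right)}$

Consider the one-parameter family: let $I(a) = \int_{0}^{1} \frac{4 \left(u^{a} - 1\right)}{\log{\left(u \right)}} \, du$.

Since $\dfrac{\partial}{\partial a}\,u^{a} = u^{a} \ln u$, the $\ln u$ in the denominator cancels and
$$\frac{dI}{da} = \int_{0}^{1} 4 u^{a} \, du = 4 \left[\frac{u^{a+1}}{a+1}\right]_0^1 = \frac{4}{a + 1}.$$

Integrating with respect to $a$ gives $I(a) = 4 \log{\left(a + 1 \right)} + C$.

At $a = 0$ the integrand is identically $0$, so $I(0) = 0$. The closed form gives $0$, hence $C = 0$.

Setting $a = \frac{7}{4}$:
$$I = \log{\left(\frac{14641}{256} \right)}.$$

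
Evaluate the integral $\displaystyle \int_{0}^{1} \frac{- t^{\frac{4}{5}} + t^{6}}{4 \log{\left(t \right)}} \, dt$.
$- \frac{\log{\left(3 \right)}}{2} + \frac{\log{\left(35 \right)}}{4}$

Replace the exponent $\frac{4}{5}$ by a parameter $a$: let $I(a) = \int_{0}^{1} \frac{t^{6} - t^{a}}{4 \log{\left(t \right)}} \, dt$.

Since $\dfrac{\partial}{\partial a}\,t^{a} = t^{a} \ln t$, the $\ln t$ in the denominator cancels and
$$\frac{dI}{da} = \int_{0}^{1} - \frac{1}{4} t^{a} \, dt = - \frac{1}{4} \left[\frac{t^{a+1}}{a+1}\right]_0^1 = - \frac{1}{4 a + 4}.$$

Integrating with respect to $a$ gives $I(a) = - \frac{\log{\left(a + 1 \right)}}{4} + \frac{\log{\left(7 \right)}}{4} + C$.

At $a = 6$ the integrand is identically $0$, so $I(6) = 0$. The closed form gives $0$, hence $C = 0$.

Setting $a = \frac{4}{5}$:
$$I = - \frac{\log{\left(3 \right)}}{2} + \frac{\log{\left(35 \right)}}{4}.$$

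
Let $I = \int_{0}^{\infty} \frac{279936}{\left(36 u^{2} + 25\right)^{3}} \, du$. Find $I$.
$\frac{8748 \pi}{3125}$

Start from the standard arctangent integral
$$J(a) = \int_{0}^{\infty} \frac{6}{a^{2} + u^{2}} \, du = \frac{3 \pi}{a}.$$

Differentiating under the integral sign with respect to $a$,
$$\frac{dJ}{da} = \int_{0}^{\infty} - \frac{12 a}{\left(a^{2} + u^{2}\right)^{2}} \, du = - \frac{3 \pi}{a^{2}},$$
so $\int_{0}^{\infty} \frac{6}{\left(a^{2} + u^{2}\right)^{2}} \, du = \frac{3 \pi}{2 a^{3}}$.

Repeating — each differentiation of $1/(u^2+a^2)^j$ produces $-2ja/(u^2+a^2)^{j+1}$ — and dividing through by $-2ja$ at each step yields, after $2$ differentiations in total,
$$\int_{0}^{\infty} \frac{6}{\left(a^{2} + u^{2}\right)^{3}} \, du = \frac{9 \pi}{8 a^{5}}.$$

Setting $a = \frac{5}{6}$:
$$I = \frac{8748 \pi}{3125}.$$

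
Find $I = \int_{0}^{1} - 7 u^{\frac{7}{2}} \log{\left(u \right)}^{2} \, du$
$- \frac{112}{729}$

Begin with the known integral
$$J(a) = \int_{0}^{1} - 7 u^{a} \, du = - \frac{7}{a + 1}.$$

Differentiating under the integral sign brings down a factor of $\ln u$:
$$\frac{dJ}{da} = \int_{0}^{1} - 7 u^{a} \log{\left(u \right)} \, du = \frac{7}{\left(a + 1\right)^{2}}.$$

Repeating twice in total — each differentiation brings down another $\ln u$ — gives
$$\frac{d^{2}J}{da^{2}} = \int_{0}^{1} - 7 u^{a} \log{\left(u \right)}^{2} \, du = - \frac{14}{\left(a + 1\right)^{3}},$$
and the integrand here is exactly the target integrand, so $I = - \frac{14}{\left(a + 1\right)^{3}}$.

Setting $a = \frac{7}{2}$:
$$I = - \frac{112}{729}.$$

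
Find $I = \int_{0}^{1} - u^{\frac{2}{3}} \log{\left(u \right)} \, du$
$\frac{9}{25}$

Begin with the known integral
$$J(a) = \int_{0}^{1} - u^{a} \, du = - \frac{1}{a + 1}.$$

Differentiating under the integral sign brings down a factor of $\ln u$:
$$\frac{dJ}{da} = \int_{0}^{1} - u^{a} \log{\left(u \right)} \, du = \frac{1}{\left(a + 1\right)^{2}}.$$

The integral on the left is $I$, so $I = \frac{1}{\left(a + 1\right)^{2}}$.

Setting $a = \frac{2}{3}$:
$$I = \frac{9}{25}.$$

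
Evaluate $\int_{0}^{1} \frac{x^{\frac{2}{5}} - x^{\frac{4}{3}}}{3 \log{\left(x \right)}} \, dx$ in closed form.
$- \frac{\log{\left(5 \right)}}{3} + \frac{\log{\left(3 \right)}}{3}$

Consider the one-parameter family: let $I(a) = \int_{0}^{1} \frac{- x^{\frac{4}{3}} + x^{a}}{3 \log{\left(x \right)}} \, dx$.

Since $\dfrac{\partial}{\partial a}\,x^{a} = x^{a} \ln x$, the $\ln x$ in the denominator cancels and
$$\frac{dI}{da} = \int_{0}^{1} \frac{1}{3} x^{a} \, dx = \frac{1}{3} \left[\frac{x^{a+1}}{a+1}\right]_0^1 = \frac{1}{3 \left(a + 1\right)}.$$

Integrating with respect to $a$ gives $I(a) = \frac{\log{\left(a + 1 \right)}}{3} - \frac{\log{\left(7 \right)}}{3} + \frac{\log{\left(3 \right)}}{3} + C$.

At $a = \frac{4}{3}$ the integrand is identically $0$, so $I(\frac{4}{3}) = 0$. The closed form gives $0$, hence $C = 0$.

Setting $a = \frac{2}{5}$:
$$I = - \frac{\log{\left(5 \right)}}{3} + \frac{\log{\left(3 \right)}}{3}.$$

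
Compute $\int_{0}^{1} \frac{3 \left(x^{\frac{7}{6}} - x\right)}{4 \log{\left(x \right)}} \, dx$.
$- \frac{3 \log{\left(6 \right)}}{4} - \frac{3 \log{\left(2 \right)}}{4} + \frac{3 \log{\left(13 \right)}}{4}$

Consider the one-parameter family: let $I(a) = \int_{0}^{1} \frac{3 \left(x^{\frac{7}{6}} - x^{a}\right)}{4 \log{\left(x \right)}} \, dx$.

Since $\dfrac{\partial}{\partial a}\,x^{a} = x^{a} \ln x$, the $\ln x$ in the denominator cancels and
$$\frac{dI}{da} = \int_{0}^{1} - \frac{3}{4} x^{a} \, dx = - \frac{3}{4} \left[\frac{x^{a+1}}{a+1}\right]_0^1 = - \frac{3}{4 a + 4}.$$

Integrating with respect to $a$ gives $I(a) = - \frac{3 \log{\left(a + 1 \right)}}{4} - \frac{3 \log{\left(6 \right)}}{4} + \frac{3 \log{\left(13 \right)}}{4} + C$.

At $a = \frac{7}{6}$ the integrand is identically $0$, so $I(\frac{7}{6}) = 0$. The closed form gives $0$, hence $C = 0$.

Setting $a = 1$:
$$I = - \frac{3 \log{\left(6 \right)}}{4} - \frac{3 \log{\left(2 \right)}}{4} + \frac{3 \log{\left(13 \right)}}{4}.$$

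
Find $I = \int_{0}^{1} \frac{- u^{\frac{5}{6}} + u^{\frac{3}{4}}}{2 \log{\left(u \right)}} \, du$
$\log{\left(\frac{\sqrt{462}}{22} \right)}$

Introduce a parameter $a$ in the exponent: let $I(a) = \int_{0}^{1} \frac{u^{\frac{3}{4}} - u^{a}}{2 \log{\left(u \right)}} \, du$.

Since $\dfrac{\partial}{\partial a}\,u^{a} = u^{a} \ln u$, the $\ln u$ in the denominator cancels and
$$\frac{dI}{da} = \int_{0}^{1} - \frac{1}{2} u^{a} \, du = - \frac{1}{2} \left[\frac{u^{a+1}}{a+1}\right]_0^1 = - \frac{1}{2 a + 2}.$$

Integrating with respect to $a$ gives $I(a) = - \frac{\log{\left(a + 1 \right)}}{2} - \log{\left(2 \right)} + \frac{\log{\left(7 \right)}}{2} + C$.

At $a = \frac{3}{4}$ the integrand is identically $0$, so $I(\frac{3}{4}) = 0$. The closed form gives $0$, hence $C = 0$.

Setting $a = \frac{5}{6}$:
$$I = \log{\left(\frac{\sqrt{462}}{22} \right)}.$$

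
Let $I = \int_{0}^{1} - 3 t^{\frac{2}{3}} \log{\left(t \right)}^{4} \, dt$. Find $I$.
$- \frac{17496}{3125}$

Consider the simpler parametrised integral
$$J(a) = \int_{0}^{1} - 3 t^{a} \, dt = - \frac{3}{a + 1}.$$

Differentiating under the integral sign brings down a factor of $\ln t$:
$$\frac{dJ}{da} = \int_{0}^{1} - 3 t^{a} \log{\left(t \right)} \, dt = \frac{3}{\left(a + 1\right)^{2}}.$$

Repeating $4$ times in total — each differentiation brings down another $\ln t$ — gives
$$\frac{d^{4}J}{da^{4}} = \int_{0}^{1} - 3 t^{a} \log{\left(t \right)}^{4} \, dt = - \frac{72}{\left(a + 1\right)^{5}},$$
and the integrand here is exactly the target integrand, so $I = - \frac{72}{\left(a + 1\right)^{5}}$.

Setting $a = \frac{2}{3}$:
$$I = - \frac{17496}{3125}.$$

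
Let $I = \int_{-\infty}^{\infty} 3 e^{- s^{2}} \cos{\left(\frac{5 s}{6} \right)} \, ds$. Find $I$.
$\frac{3 \sqrt{\pi}}{e^{\frac{25}{144}}}$

Let $b$ denote the cosine frequency and define $I(b) = \int_{-\infty}^{\infty} 3 e^{- s^{2}} \cos{\left(b s \right)} \, ds$.

Differentiating under the integral sign,
$$I'(b) = \int_{-\infty}^{\infty} - 3 s e^{- s^{2}} \sin{\left(b s \right)} \, ds.$$

Integrate $\int_{-\infty}^{\infty} s \sin(b s)\, e^{- s^{2}}\, ds$ by parts with $u = \sin(b s)$ and $dv = s\, e^{- s^{2}}\, ds$, giving $v = - \frac{e^{- s^{2}}}{2}$. The boundary term vanishes and
$$\int_{-\infty}^{\infty} s \sin(b s)\, e^{- s^{2}}\, ds = \frac{b}{2} \int_{-\infty}^{\infty} \cos(b s)\, e^{- s^{2}}\, ds,$$
so $I'(b) = - \frac{b}{2}\, I(b)$.

This is a separable first-order ODE; solving with the initial condition $I(0) = \int_{-\infty}^{\infty} 3 e^{- s^{2}}\,ds = 3 \sqrt{\pi}$ gives
$$I(b) = 3 \sqrt{\pi} e^{- \frac{b^{2}}{4}}.$$

Setting $b = \frac{5}{6}$:
$$I = \frac{3 \sqrt{\pi}}{e^{\frac{25}{144}}}.$$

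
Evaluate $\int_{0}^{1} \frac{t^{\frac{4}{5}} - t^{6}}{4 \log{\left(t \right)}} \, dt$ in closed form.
$- \frac{\log{\left(35 \right)}}{4} + \frac{\log{\left(3 \right)}}{2}$

Replace the exponent $\frac{4}{5}$ by a parameter $a$: let $I(a) = \int_{0}^{1} \frac{- t^{6} + t^{a}}{4 \log{\left(t \right)}} \, dt$.

Since $\dfrac{\partial}{\partial a}\,t^{a} = t^{a} \ln t$, the $\ln t$ in the denominator cancels and
$$\frac{dI}{da} = \int_{0}^{1} \frac{1}{4} t^{a} \, dt = \frac{1}{4} \left[\frac{t^{a+1}}{a+1}\right]_0^1 = \frac{1}{4 \left(a + 1\right)}.$$

Integrating with respect to $a$ gives $I(a) = \frac{\log{\left(a + 1 \right)}}{4} - \frac{\log{\left(7 \right)}}{4} + C$.

At $a = 6$ the integrand is identically $0$, so $I(6) = 0$. The closed form gives $0$, hence $C = 0$.

Setting $a = \frac{4}{5}$:
$$I = - \frac{\log{\left(35 \right)}}{4} + \frac{\log{\left(3 \right)}}{2}.$$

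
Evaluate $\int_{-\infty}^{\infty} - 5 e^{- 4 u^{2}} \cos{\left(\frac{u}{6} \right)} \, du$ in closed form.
$- \frac{5 \sqrt{\pi}}{2 e^{\frac{1}{576}}}$

Define $I(b) = \int_{-\infty}^{\infty} - 5 e^{- 4 u^{2}} \cos{\left(b u \right)} \, du$.

Differentiating under the integral sign,
$$I'(b) = \int_{-\infty}^{\infty} 5 u e^{- 4 u^{2}} \sin{\left(b u \right)} \, du.$$

Integrate $\int_{-\infty}^{\infty} u \sin(b u)\, e^{- 4 u^{2}}\, du$ by parts with $w = \sin(b u)$ and $dv = u\, e^{- 4 u^{2}}\, du$, giving $v = - \frac{e^{- 4 u^{2}}}{8}$. The boundary term vanishes and
$$\int_{-\infty}^{\infty} u \sin(b u)\, e^{- 4 u^{2}}\, du = \frac{b}{8} \int_{-\infty}^{\infty} \cos(b u)\, e^{- 4 u^{2}}\, du,$$
so $I'(b) = - \frac{b}{8}\, I(b)$.

This is a separable first-order ODE; solving with the initial condition $I(0) = \int_{-\infty}^{\infty} - 5 e^{- 4 u^{2}}\,du = - \frac{5 \sqrt{\pi}}{2}$ gives
$$I(b) = - \frac{5 \sqrt{\pi} e^{- \frac{b^{2}}{16}}}{2}.$$

Setting $b = \frac{1}{6}$:
$$I = - \frac{5 \sqrt{\pi}}{2 e^{\frac{1}{576}}}.$$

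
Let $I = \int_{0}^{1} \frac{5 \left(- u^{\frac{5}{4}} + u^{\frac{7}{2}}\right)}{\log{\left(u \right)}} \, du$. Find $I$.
$\log{\left(32 \right)}$

Replace the exponent $\frac{5}{4}$ by a parameter $a$: let $I(a) = \int_{0}^{1} \frac{5 \left(u^{\frac{7}{2}} - u^{a}\right)}{\log{\left(u \right)}} \, du$.

Since $\dfrac{\partial}{\partial a}\,u^{a} = u^{a} \ln u$, the $\ln u$ in the denominator cancels and
$$\frac{dI}{da} = \int_{0}^{1} -5 u^{a} \, du = -5 \left[\frac{u^{a+1}}{a+1}\right]_0^1 = - \frac{5}{a + 1}.$$

Integrating with respect to $a$ gives $I(a) = - \log{\left(\frac{32 \left(a + 1\right)^{5}}{59049} \right)} + C$.

At $a = \frac{7}{2}$ the integrand is identically $0$, so $I(\frac{7}{2}) = 0$. The closed form gives $0$, hence $C = 0$.

Setting $a = \frac{5}{4}$:
$$I = \log{\left(32 \right)}.$$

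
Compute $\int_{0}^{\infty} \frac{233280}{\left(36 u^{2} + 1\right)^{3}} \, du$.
$7290 \pi$

Recall the elementary integral
$$J(a) = \int_{0}^{\infty} \frac{5}{a^{2} + u^{2}} \, du = \frac{5 \pi}{2 a}.$$

Differentiating under the integral sign with respect to $a$,
$$\frac{dJ}{da} = \int_{0}^{\infty} - \frac{10 a}{\left(a^{2} + u^{2}\right)^{2}} \, du = - \frac{5 \pi}{2 a^{2}},$$
so $\int_{0}^{\infty} \frac{5}{\left(a^{2} + u^{2}\right)^{2}} \, du = \frac{5 \pi}{4 a^{3}}$.

Repeating — each differentiation of $1/(u^2+a^2)^j$ produces $-2ja/(u^2+a^2)^{j+1}$ — and dividing through by $-2ja$ at each step yields, after $2$ differentiations in total,
$$\int_{0}^{\infty} \frac{5}{\left(a^{2} + u^{2}\right)^{3}} \, du = \frac{15 \pi}{16 a^{5}}.$$

Setting $a = \frac{1}{6}$:
$$I = 7290 \pi.$$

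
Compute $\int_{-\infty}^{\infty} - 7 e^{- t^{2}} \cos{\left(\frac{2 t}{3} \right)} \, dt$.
$- \frac{7 \sqrt{\pi}}{e^{\frac{1}{9}}}$

Let $b$ denote the cosine frequency and define $I(b) = \int_{-\infty}^{\infty} - 7 e^{- t^{2}} \cos{\left(b t \right)} \, dt$.

Differentiating under the integral sign,
$$I'(b) = \int_{-\infty}^{\infty} 7 t e^{- t^{2}} \sin{\left(b t \right)} \, dt.$$

Integrate $\int_{-\infty}^{\infty} t \sin(b t)\, e^{- t^{2}}\, dt$ by parts with $u = \sin(b t)$ and $dv = t\, e^{- t^{2}}\, dt$, giving $v = - \frac{e^{- t^{2}}}{2}$. The boundary term vanishes and
$$\int_{-\infty}^{\infty} t \sin(b t)\, e^{- t^{2}}\, dt = \frac{b}{2} \int_{-\infty}^{\infty} \cos(b t)\, e^{- t^{2}}\, dt,$$
so $I'(b) = - \frac{b}{2}\, I(b)$.

This is a separable first-order ODE; solving with the initial condition $I(0) = \int_{-\infty}^{\infty} - 7 e^{- t^{2}}\,dt = - 7 \sqrt{\pi}$ gives
$$I(b) = - 7 \sqrt{\pi} e^{- \frac{b^{2}}{4}}.$$

Setting $b = \frac{2}{3}$:
$$I = - \frac{7 \sqrt{\pi}}{e^{\frac{1}{9}}}.$$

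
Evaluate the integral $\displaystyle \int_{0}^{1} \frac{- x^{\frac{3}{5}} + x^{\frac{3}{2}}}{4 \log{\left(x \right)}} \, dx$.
$- \log{\left(2 \right)} + \frac{\log{\left(5 \right)}}{2}$

Replace the exponent $\frac{3}{5}$ by a parameter $a$: let $I(a) = \int_{0}^{1} \frac{x^{\frac{3}{2}} - x^{a}}{4 \log{\left(x \right)}} \, dx$.

Since $\dfrac{\partial}{\partial a}\,x^{a} = x^{a} \ln x$, the $\ln x$ in the denominator cancels and
$$\frac{dI}{da} = \int_{0}^{1} - \frac{1}{4} x^{a} \, dx = - \frac{1}{4} \left[\frac{x^{a+1}}{a+1}\right]_0^1 = - \frac{1}{4 a + 4}.$$

Integrating with respect to $a$ gives $I(a) = - \frac{\log{\left(a + 1 \right)}}{4} - \frac{\log{\left(2 \right)}}{4} + \frac{\log{\left(5 \right)}}{4} + C$.

At $a = \frac{3}{2}$ the integrand is identically $0$, so $I(\frac{3}{2}) = 0$. The closed form gives $0$, hence $C = 0$.

Setting $a = \frac{3}{5}$:
$$I = - \log{\left(2 \right)} + \frac{\log{\left(5 \right)}}{2}.$$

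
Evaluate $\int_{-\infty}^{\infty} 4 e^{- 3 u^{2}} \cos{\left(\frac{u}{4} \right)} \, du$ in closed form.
$\frac{4 \sqrt{3} \sqrt{\pi}}{3 e^{\frac{1}{192}}}$

Treat the cosine frequency as a parameter and define $I(b) = \int_{-\infty}^{\infty} 4 e^{- 3 u^{2}} \cos{\left(b u \right)} \, du$.

Differentiating under the integral sign,
$$I'(b) = \int_{-\infty}^{\infty} - 4 u e^{- 3 u^{2}} \sin{\left(b u \right)} \, du.$$

Integrate $\int_{-\infty}^{\infty} u \sin(b u)\, e^{- 3 u^{2}}\, du$ by parts with $w = \sin(b u)$ and $dv = u\, e^{- 3 u^{2}}\, du$, giving $v = - \frac{e^{- 3 u^{2}}}{6}$. The boundary term vanishes and
$$\int_{-\infty}^{\infty} u \sin(b u)\, e^{- 3 u^{2}}\, du = \frac{b}{6} \int_{-\infty}^{\infty} \cos(b u)\, e^{- 3 u^{2}}\, du,$$
so $I'(b) = - \frac{b}{6}\, I(b)$.

This is a separable first-order ODE; solving with the initial condition $I(0) = \int_{-\infty}^{\infty} 4 e^{- 3 u^{2}}\,du = \frac{4 \sqrt{3} \sqrt{\pi}}{3}$ gives
$$I(b) = \frac{4 \sqrt{3} \sqrt{\pi} e^{- \frac{b^{2}}{12}}}{3}.$$

Setting $b = \frac{1}{4}$:
$$I = \frac{4 \sqrt{3} \sqrt{\pi}}{3 e^{\frac{1}{192}}}.$$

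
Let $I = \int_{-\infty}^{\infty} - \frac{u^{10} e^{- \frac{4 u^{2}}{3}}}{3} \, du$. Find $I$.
$- \frac{76545 \sqrt{3} \sqrt{\pi}}{65536}$

Consider the simpler parametrised integral
$$J(a) = \int_{-\infty}^{\infty} - \frac{e^{- a u^{2}}}{3} \, du = - \frac{\sqrt{\pi}}{3 \sqrt{a}}.$$

Differentiating under the integral sign brings down a factor of $(-u^2)$:
$$\frac{dJ}{da} = \int_{-\infty}^{\infty} \frac{u^{2} e^{- a u^{2}}}{3} \, du = \frac{\sqrt{\pi}}{6 a^{\frac{3}{2}}}.$$

Repeating $5$ times in total — each differentiation brings down another $(-u^2)$ — gives
$$\frac{d^{5}J}{da^{5}} = \int_{-\infty}^{\infty} \frac{u^{10} e^{- a u^{2}}}{3} \, du = \frac{315 \sqrt{\pi}}{32 a^{\frac{11}{2}}},$$
and the integrand here is $(-1)^{5}$ times the target integrand, so $I = (-1)^{5}\,\frac{d^{5}J}{da^{5}} = - \frac{315 \sqrt{\pi}}{32 a^{\frac{11}{2}}}$.

Setting $a = \frac{4}{3}$:
$$I = - \frac{76545 \sqrt{3} \sqrt{\pi}}{65536}.$$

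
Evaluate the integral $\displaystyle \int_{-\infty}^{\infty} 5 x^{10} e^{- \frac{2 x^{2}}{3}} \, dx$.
$\frac{1148175 \sqrt{6} \sqrt{\pi}}{2048}$

Start from the elementary integral
$$J(a) = \int_{-\infty}^{\infty} 5 e^{- a x^{2}} \, dx = \frac{5 \sqrt{\pi}}{\sqrt{a}}.$$

Differentiating under the integral sign brings down a factor of $(-x^2)$:
$$\frac{dJ}{da} = \int_{-\infty}^{\infty} - 5 x^{2} e^{- a x^{2}} \, dx = - \frac{5 \sqrt{\pi}}{2 a^{\frac{3}{2}}}.$$

Repeating $5$ times in total — each differentiation brings down another $(-x^2)$ — gives
$$\frac{d^{5}J}{da^{5}} = \int_{-\infty}^{\infty} - 5 x^{10} e^{- a x^{2}} \, dx = - \frac{4725 \sqrt{\pi}}{32 a^{\frac{11}{2}}},$$
and the integrand here is $(-1)^{5}$ times the target integrand, so $I = (-1)^{5}\,\frac{d^{5}J}{da^{5}} = \frac{4725 \sqrt{\pi}}{32 a^{\frac{11}{2}}}$.

Setting $a = \frac{2}{3}$:
$$I = \frac{1148175 \sqrt{6} \sqrt{\pi}}{2048}.$$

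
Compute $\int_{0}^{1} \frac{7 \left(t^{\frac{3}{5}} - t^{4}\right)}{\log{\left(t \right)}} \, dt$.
$- \log{\left(\frac{6103515625}{2097152} \right)}$

Replace the exponent $4$ by a parameter $a$: let $I(a) = \int_{0}^{1} \frac{7 \left(t^{\frac{3}{5}} - t^{a}\right)}{\log{\left(t \right)}} \, dt$.

Since $\dfrac{\partial}{\partial a}\,t^{a} = t^{a} \ln t$, the $\ln t$ in the denominator cancels and
$$\frac{dI}{da} = \int_{0}^{1} -7 t^{a} \, dt = -7 \left[\frac{t^{a+1}}{a+1}\right]_0^1 = - \frac{7}{a + 1}.$$

Integrating with respect to $a$ gives $I(a) = - \log{\left(\frac{78125 \left(a + 1\right)^{7}}{2097152} \right)} + C$.

At $a = \frac{3}{5}$ the integrand is identically $0$, so $I(\frac{3}{5}) = 0$. The closed form gives $0$, hence $C = 0$.

Setting $a = 4$:
$$I = - \log{\left(\frac{6103515625}{2097152} \right)}.$$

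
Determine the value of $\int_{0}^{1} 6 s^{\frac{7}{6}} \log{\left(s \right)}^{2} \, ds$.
$\frac{2592}{2197}$

Consider the simpler parametrised integral
$$J(a) = \int_{0}^{1} 6 s^{a} \, ds = \frac{6}{a + 1}.$$

Differentiating under the integral sign brings down a factor of $\ln s$:
$$\frac{dJ}{da} = \int_{0}^{1} 6 s^{a} \log{\left(s \right)} \, ds = - \frac{6}{\left(a + 1\right)^{2}}.$$

Repeating twice in total — each differentiation brings down another $\ln s$ — gives
$$\frac{d^{2}J}{da^{2}} = \int_{0}^{1} 6 s^{a} \log{\left(s \right)}^{2} \, ds = \frac{12}{\left(a + 1\right)^{3}},$$
and the integrand here is exactly the target integrand, so $I = \frac{12}{\left(a + 1\right)^{3}}$.

Setting $a = \frac{7}{6}$:
$$I = \frac{2592}{2197}.$$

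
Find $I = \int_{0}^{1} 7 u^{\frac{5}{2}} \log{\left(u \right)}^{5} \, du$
$- \frac{7680}{16807}$

Consider the simpler parametrised integral
$$J(a) = \int_{0}^{1} 7 u^{a} \, du = \frac{7}{a + 1}.$$

Differentiating under the integral sign brings down a factor of $\ln u$:
$$\frac{dJ}{da} = \int_{0}^{1} 7 u^{a} \log{\left(u \right)} \, du = - \frac{7}{\left(a + 1\right)^{2}}.$$

Repeating $5$ times in total — each differentiation brings down another $\ln u$ — gives
$$\frac{d^{5}J}{da^{5}} = \int_{0}^{1} 7 u^{a} \log{\left(u \right)}^{5} \, du = - \frac{840}{\left(a + 1\right)^{6}},$$
and the integrand here is exactly the target integrand, so $I = - \frac{840}{\left(a + 1\right)^{6}}$.

Setting $a = \frac{5}{2}$:
$$I = - \frac{7680}{16807}.$$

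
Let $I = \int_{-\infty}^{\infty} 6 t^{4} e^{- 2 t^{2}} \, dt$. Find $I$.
$\frac{9 \sqrt{2} \sqrt{\pi}}{16}$

Begin with the known integral
$$J(a) = \int_{-\infty}^{\infty} 6 e^{- a t^{2}} \, dt = \frac{6 \sqrt{\pi}}{\sqrt{a}}.$$

Differentiating under the integral sign brings down a factor of $(-t^2)$:
$$\frac{dJ}{da} = \int_{-\infty}^{\infty} - 6 t^{2} e^{- a t^{2}} \, dt = - \frac{3 \sqrt{\pi}}{a^{\frac{3}{2}}}.$$

Repeating twice in total — each differentiation brings down another $(-t^2)$ — gives
$$\frac{d^{2}J}{da^{2}} = \int_{-\infty}^{\infty} 6 t^{4} e^{- a t^{2}} \, dt = \frac{9 \sqrt{\pi}}{2 a^{\frac{5}{2}}},$$
and the integrand here is exactly the target integrand, so $I = \frac{9 \sqrt{\pi}}{2 a^{\frac{5}{2}}}$.

Setting $a = 2$:
$$I = \frac{9 \sqrt{2} \sqrt{\pi}}{16}.$$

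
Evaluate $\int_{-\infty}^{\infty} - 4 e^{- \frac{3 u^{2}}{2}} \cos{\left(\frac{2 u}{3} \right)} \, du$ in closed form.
$- \frac{4 \sqrt{6} \sqrt{\pi}}{3 e^{\frac{2}{27}}}$

Define $I(b) = \int_{-\infty}^{\infty} - 4 e^{- \frac{3 u^{2}}{2}} \cos{\left(b u \right)} \, du$.

Differentiating under the integral sign,
$$I'(b) = \int_{-\infty}^{\infty} 4 u e^{- \frac{3 u^{2}}{2}} \sin{\left(b u \right)} \, du.$$

Integrate $\int_{-\infty}^{\infty} u \sin(b u)\, e^{- \frac{3 u^{2}}{2}}\, du$ by parts with $w = \sin(b u)$ and $dv = u\, e^{- \frac{3 u^{2}}{2}}\, du$, giving $v = - \frac{e^{- \frac{3 u^{2}}{2}}}{3}$. The boundary term vanishes and
$$\int_{-\infty}^{\infty} u \sin(b u)\, e^{- \frac{3 u^{2}}{2}}\, du = \frac{b}{3} \int_{-\infty}^{\infty} \cos(b u)\, e^{- \frac{3 u^{2}}{2}}\, du,$$
so $I'(b) = - \frac{b}{3}\, I(b)$.

This is a separable first-order ODE; solving with the initial condition $I(0) = \int_{-\infty}^{\infty} - 4 e^{- \frac{3 u^{2}}{2}}\,du = - \frac{4 \sqrt{6} \sqrt{\pi}}{3}$ gives
$$I(b) = - \frac{4 \sqrt{6} \sqrt{\pi} e^{- \frac{b^{2}}{6}}}{3}.$$

Setting $b = \frac{2}{3}$:
$$I = - \frac{4 \sqrt{6} \sqrt{\pi}}{3 e^{\frac{2}{27}}}.$$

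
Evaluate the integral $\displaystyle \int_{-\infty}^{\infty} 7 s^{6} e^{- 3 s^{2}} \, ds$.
$\frac{35 \sqrt{3} \sqrt{\pi}}{216}$

Consider the simpler parametrised integral
$$J(a) = \int_{-\infty}^{\infty} 7 e^{- a s^{2}} \, ds = \frac{7 \sqrt{\pi}}{\sqrt{a}}.$$

Differentiating under the integral sign brings down a factor of $(-s^2)$:
$$\frac{dJ}{da} = \int_{-\infty}^{\infty} - 7 s^{2} e^{- a s^{2}} \, ds = - \frac{7 \sqrt{\pi}}{2 a^{\frac{3}{2}}}.$$

Repeating $3$ times in total — each differentiation brings down another $(-s^2)$ — gives
$$\frac{d^{3}J}{da^{3}} = \int_{-\infty}^{\infty} - 7 s^{6} e^{- a s^{2}} \, ds = - \frac{105 \sqrt{\pi}}{8 a^{\frac{7}{2}}},$$
and the integrand here is $(-1)^{3}$ times the target integrand, so $I = (-1)^{3}\,\frac{d^{3}J}{da^{3}} = \frac{105 \sqrt{\pi}}{8 a^{\frac{7}{2}}}$.

Setting $a = 3$:
$$I = \frac{35 \sqrt{3} \sqrt{\pi}}{216}.$$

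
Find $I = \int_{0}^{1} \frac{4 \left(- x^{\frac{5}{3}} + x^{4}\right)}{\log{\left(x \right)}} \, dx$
$\log{\left(\frac{50625}{4096} \right)}$

Introduce a parameter $a$ in the exponent: let $I(a) = \int_{0}^{1} \frac{4 \left(x^{4} - x^{a}\right)}{\log{\left(x \right)}} \, dx$.

Since $\dfrac{\partial}{\partial a}\,x^{a} = x^{a} \ln x$, the $\ln x$ in the denominator cancels and
$$\frac{dI}{da} = \int_{0}^{1} -4 x^{a} \, dx = -4 \left[\frac{x^{a+1}}{a+1}\right]_0^1 = - \frac{4}{a + 1}.$$

Integrating with respect to $a$ gives $I(a) = \log{\left(\frac{625}{\left(a + 1\right)^{4}} \right)} + C$.

At $a = 4$ the integrand is identically $0$, so $I(4) = 0$. The closed form gives $0$, hence $C = 0$.

Setting $a = \frac{5}{3}$:
$$I = \log{\left(\frac{50625}{4096} \right)}.$$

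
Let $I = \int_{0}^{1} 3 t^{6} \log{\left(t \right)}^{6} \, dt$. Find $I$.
$\frac{2160}{823543}$

Begin with the known integral
$$J(a) = \int_{0}^{1} 3 t^{a} \, dt = \frac{3}{a + 1}.$$

Differentiating under the integral sign brings down a factor of $\ln t$:
$$\frac{dJ}{da} = \int_{0}^{1} 3 t^{a} \log{\left(t \right)} \, dt = - \frac{3}{\left(a + 1\right)^{2}}.$$

Repeating $6$ times in total — each differentiation brings down another $\ln t$ — gives
$$\frac{d^{6}J}{da^{6}} = \int_{0}^{1} 3 t^{a} \log{\left(t \right)}^{6} \, dt = \frac{2160}{\left(a + 1\right)^{7}},$$
and the integrand here is exactly the target integrand, so $I = \frac{2160}{\left(a + 1\right)^{7}}$.

Setting $a = 6$:
$$I = \frac{2160}{823543}.$$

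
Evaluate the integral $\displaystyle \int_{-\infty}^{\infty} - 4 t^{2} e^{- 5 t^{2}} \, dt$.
$- \frac{2 \sqrt{5} \sqrt{\pi}}{25}$

Consider the simpler parametrised integral
$$J(a) = \int_{-\infty}^{\infty} - 4 e^{- a t^{2}} \, dt = - \frac{4 \sqrt{\pi}}{\sqrt{a}}.$$

Differentiating under the integral sign brings down a factor of $(-t^2)$:
$$\frac{dJ}{da} = \int_{-\infty}^{\infty} 4 t^{2} e^{- a t^{2}} \, dt = \frac{2 \sqrt{\pi}}{a^{\frac{3}{2}}}.$$

The integral on the left is $-I$, so $I = - \frac{2 \sqrt{\pi}}{a^{\frac{3}{2}}}$.

Setting $a = 5$:
$$I = - \frac{2 \sqrt{5} \sqrt{\pi}}{25}.$$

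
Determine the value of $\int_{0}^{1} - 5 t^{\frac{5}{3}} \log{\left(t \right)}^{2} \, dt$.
$- \frac{135}{256}$

Begin with the known integral
$$J(a) = \int_{0}^{1} - 5 t^{a} \, dt = - \frac{5}{a + 1}.$$

Differentiating under the integral sign brings down a factor of $\ln t$:
$$\frac{dJ}{da} = \int_{0}^{1} - 5 t^{a} \log{\left(t \right)} \, dt = \frac{5}{\left(a + 1\right)^{2}}.$$

Repeating twice in total — each differentiation brings down another $\ln t$ — gives
$$\frac{d^{2}J}{da^{2}} = \int_{0}^{1} - 5 t^{a} \log{\left(t \right)}^{2} \, dt = - \frac{10}{\left(a + 1\right)^{3}},$$
and the integrand here is exactly the target integrand, so $I = - \frac{10}{\left(a + 1\right)^{3}}$.

Setting $a = \frac{5}{3}$:
$$I = - \frac{135}{256}.$$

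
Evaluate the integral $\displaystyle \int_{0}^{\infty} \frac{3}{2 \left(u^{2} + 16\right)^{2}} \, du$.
$\frac{3 \pi}{512}$

Recall the elementary integral
$$J(a) = \int_{0}^{\infty} \frac{3}{2 \left(a^{2} + u^{2}\right)} \, du = \frac{3 \pi}{4 a}.$$

Differentiating under the integral sign with respect to $a$,
$$\frac{dJ}{da} = \int_{0}^{\infty} - \frac{3 a}{\left(a^{2} + u^{2}\right)^{2}} \, du = - \frac{3 \pi}{4 a^{2}},$$
so $\int_{0}^{\infty} \frac{3}{2 \left(a^{2} + u^{2}\right)^{2}} \, du = \frac{3 \pi}{8 a^{3}}$.

Setting $a = 4$:
$$I = \frac{3 \pi}{512}.$$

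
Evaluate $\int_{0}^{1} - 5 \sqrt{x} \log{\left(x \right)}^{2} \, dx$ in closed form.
$- \frac{80}{27}$

Begin with the known integral
$$J(a) = \int_{0}^{1} - 5 x^{a} \, dx = - \frac{5}{a + 1}.$$

Differentiating under the integral sign brings down a factor of $\ln x$:
$$\frac{dJ}{da} = \int_{0}^{1} - 5 x^{a} \log{\left(x \right)} \, dx = \frac{5}{\left(a + 1\right)^{2}}.$$

Repeating twice in total — each differentiation brings down another $\ln x$ — gives
$$\frac{d^{2}J}{da^{2}} = \int_{0}^{1} - 5 x^{a} \log{\left(x \right)}^{2} \, dx = - \frac{10}{\left(a + 1\right)^{3}},$$
and the integrand here is exactly the target integrand, so $I = - \frac{10}{\left(a + 1\right)^{3}}$.

Setting $a = \frac{1}{2}$:
$$I = - \frac{80}{27}.$$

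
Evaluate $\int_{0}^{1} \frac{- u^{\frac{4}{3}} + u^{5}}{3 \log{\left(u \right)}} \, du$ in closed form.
$- \frac{\log{\left(7 \right)}}{3} + \frac{\log{\left(3 \right)}}{3} + \frac{\log{\left(6 \right)}}{3}$

Consider the one-parameter family: let $I(a) = \int_{0}^{1} \frac{- u^{\frac{4}{3}} + u^{a}}{3 \log{\left(u \right)}} \, du$.

Since $\dfrac{\partial}{\partial a}\,u^{a} = u^{a} \ln u$, the $\ln u$ in the denominator cancels and
$$\frac{dI}{da} = \int_{0}^{1} \frac{1}{3} u^{a} \, du = \frac{1}{3} \left[\frac{u^{a+1}}{a+1}\right]_0^1 = \frac{1}{3 \left(a + 1\right)}.$$

Integrating with respect to $a$ gives $I(a) = \frac{\log{\left(a + 1 \right)}}{3} - \frac{\log{\left(7 \right)}}{3} + \frac{\log{\left(3 \right)}}{3} + C$.

At $a = \frac{4}{3}$ the integrand is identically $0$, so $I(\frac{4}{3}) = 0$. The closed form gives $0$, hence $C = 0$.

Setting $a = 5$:
$$I = - \frac{\log{\left(7 \right)}}{3} + \frac{\log{\left(3 \right)}}{3} + \frac{\log{\left(6 \right)}}{3}.$$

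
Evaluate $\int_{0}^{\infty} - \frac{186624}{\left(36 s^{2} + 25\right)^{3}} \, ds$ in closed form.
$- \frac{5832 \pi}{3125}$

Begin with the known result
$$J(a) = \int_{0}^{\infty} - \frac{4}{a^{2} + s^{2}} \, ds = - \frac{2 \pi}{a}.$$

Differentiating under the integral sign with respect to $a$,
$$\frac{dJ}{da} = \int_{0}^{\infty} \frac{8 a}{\left(a^{2} + s^{2}\right)^{2}} \, ds = \frac{2 \pi}{a^{2}},$$
so $\int_{0}^{\infty} - \frac{4}{\left(a^{2} + s^{2}\right)^{2}} \, ds = - \frac{\pi}{a^{3}}$.

Repeating — each differentiation of $1/(s^2+a^2)^j$ produces $-2ja/(s^2+a^2)^{j+1}$ — and dividing through by $-2ja$ at each step yields, after $2$ differentiations in total,
$$\int_{0}^{\infty} - \frac{4}{\left(a^{2} + s^{2}\right)^{3}} \, ds = - \frac{3 \pi}{4 a^{5}}.$$

Setting $a = \frac{5}{6}$:
$$I = - \frac{5832 \pi}{3125}.$$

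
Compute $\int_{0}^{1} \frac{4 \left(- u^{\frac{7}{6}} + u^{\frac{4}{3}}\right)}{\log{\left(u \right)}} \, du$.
$- \log{\left(\frac{28561}{38416} \right)}$

Replace the exponent $\frac{7}{6}$ by a parameter $a$: let $I(a) = \int_{0}^{1} \frac{4 \left(u^{\frac{4}{3}} - u^{a}\right)}{\log{\left(u \right)}} \, du$.

Since $\dfrac{\partial}{\partial a}\,u^{a} = u^{a} \ln u$, the $\ln u$ in the denominator cancels and
$$\frac{dI}{da} = \int_{0}^{1} -4 u^{a} \, du = -4 \left[\frac{u^{a+1}}{a+1}\right]_0^1 = - \frac{4}{a + 1}.$$

Integrating with respect to $a$ gives $I(a) = - \log{\left(\frac{81 \left(a + 1\right)^{4}}{2401} \right)} + C$.

At $a = \frac{4}{3}$ the integrand is identically $0$, so $I(\frac{4}{3}) = 0$. The closed form gives $0$, hence $C = 0$.

Setting $a = \frac{7}{6}$:
$$I = - \log{\left(\frac{28561}{38416} \right)}.$$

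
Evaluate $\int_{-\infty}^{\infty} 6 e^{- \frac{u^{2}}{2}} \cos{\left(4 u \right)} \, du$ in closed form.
$\frac{6 \sqrt{2} \sqrt{\pi}}{e^{8}}$

Let $b$ denote the cosine frequency and define $I(b) = \int_{-\infty}^{\infty} 6 e^{- \frac{u^{2}}{2}} \cos{\left(b u \right)} \, du$.

Differentiating under the integral sign,
$$I'(b) = \int_{-\infty}^{\infty} - 6 u e^{- \frac{u^{2}}{2}} \sin{\left(b u \right)} \, du.$$

Integrate $\int_{-\infty}^{\infty} u \sin(b u)\, e^{- \frac{u^{2}}{2}}\, du$ by parts with $w = \sin(b u)$ and $dv = u\, e^{- \frac{u^{2}}{2}}\, du$, giving $v = - e^{- \frac{u^{2}}{2}}$. The boundary term vanishes and
$$\int_{-\infty}^{\infty} u \sin(b u)\, e^{- \frac{u^{2}}{2}}\, du = b \int_{-\infty}^{\infty} \cos(b u)\, e^{- \frac{u^{2}}{2}}\, du,$$
so $I'(b) = - b\, I(b)$.

This is a separable first-order ODE; solving with the initial condition $I(0) = \int_{-\infty}^{\infty} 6 e^{- \frac{u^{2}}{2}}\,du = 6 \sqrt{2} \sqrt{\pi}$ gives
$$I(b) = 6 \sqrt{2} \sqrt{\pi} e^{- \frac{b^{2}}{2}}.$$

Setting $b = 4$:
$$I = \frac{6 \sqrt{2} \sqrt{\pi}}{e^{8}}.$$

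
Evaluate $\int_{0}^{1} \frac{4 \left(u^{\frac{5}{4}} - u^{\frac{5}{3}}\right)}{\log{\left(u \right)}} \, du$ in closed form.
$\log{\left(\frac{531441}{1048576} \right)}$

Replace the exponent $\frac{5}{4}$ by a parameter $a$: let $I(a) = \int_{0}^{1} \frac{4 \left(- u^{\frac{5}{3}} + u^{a}\right)}{\log{\left(u \right)}} \, du$.

Since $\dfrac{\partial}{\partial a}\,u^{a} = u^{a} \ln u$, the $\ln u$ in the denominator cancels and
$$\frac{dI}{da} = \int_{0}^{1} 4 u^{a} \, du = 4 \left[\frac{u^{a+1}}{a+1}\right]_0^1 = \frac{4}{a + 1}.$$

Integrating with respect to $a$ gives $I(a) = \log{\left(\frac{81 \left(a + 1\right)^{4}}{4096} \right)} + C$.

At $a = \frac{5}{3}$ the integrand is identically $0$, so $I(\frac{5}{3}) = 0$. The closed form gives $0$, hence $C = 0$.

Setting $a = \frac{5}{4}$:
$$I = \log{\left(\frac{531441}{1048576} \right)}.$$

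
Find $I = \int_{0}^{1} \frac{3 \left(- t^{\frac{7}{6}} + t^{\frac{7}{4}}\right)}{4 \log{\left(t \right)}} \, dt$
$\log{\left(\frac{\sqrt[4]{26} \cdot 33^{\frac{3}{4}}}{26} \right)}$

Consider the one-parameter family: let $I(a) = \int_{0}^{1} \frac{3 \left(t^{\frac{7}{4}} - t^{a}\right)}{4 \log{\left(t \right)}} \, dt$.

Since $\dfrac{\partial}{\partial a}\,t^{a} = t^{a} \ln t$, the $\ln t$ in the denominator cancels and
$$\frac{dI}{da} = \int_{0}^{1} - \frac{3}{4} t^{a} \, dt = - \frac{3}{4} \left[\frac{t^{a+1}}{a+1}\right]_0^1 = - \frac{3}{4 a + 4}.$$

Integrating with respect to $a$ gives $I(a) = - \frac{3 \log{\left(a + 1 \right)}}{4} - \frac{3 \log{\left(2 \right)}}{2} + \frac{3 \log{\left(11 \right)}}{4} + C$.

At $a = \frac{7}{4}$ the integrand is identically $0$, so $I(\frac{7}{4}) = 0$. The closed form gives $0$, hence $C = 0$.

Setting $a = \frac{7}{6}$:
$$I = \log{\left(\frac{\sqrt[4]{26} \cdot 33^{\frac{3}{4}}}{26} \right)}.$$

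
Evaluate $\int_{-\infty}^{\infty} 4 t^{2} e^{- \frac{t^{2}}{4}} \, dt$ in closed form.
$16 \sqrt{\pi}$

Consider the simpler parametrised integral
$$J(a) = \int_{-\infty}^{\infty} 4 e^{- a t^{2}} \, dt = \frac{4 \sqrt{\pi}}{\sqrt{a}}.$$

Differentiating under the integral sign brings down a factor of $(-t^2)$:
$$\frac{dJ}{da} = \int_{-\infty}^{\infty} - 4 t^{2} e^{- a t^{2}} \, dt = - \frac{2 \sqrt{\pi}}{a^{\frac{3}{2}}}.$$

The integral on the left is $-I$, so $I = \frac{2 \sqrt{\pi}}{a^{\frac{3}{2}}}$.

Setting $a = \frac{1}{4}$:
$$I = 16 \sqrt{\pi}.$$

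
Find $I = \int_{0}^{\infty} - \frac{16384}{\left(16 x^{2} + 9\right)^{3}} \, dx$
$- \frac{256 \pi}{81}$

Recall the elementary integral
$$J(a) = \int_{0}^{\infty} - \frac{4}{a^{2} + x^{2}} \, dx = - \frac{2 \pi}{a}.$$

Differentiating under the integral sign with respect to $a$,
$$\frac{dJ}{da} = \int_{0}^{\infty} \frac{8 a}{\left(a^{2} + x^{2}\right)^{2}} \, dx = \frac{2 \pi}{a^{2}},$$
so $\int_{0}^{\infty} - \frac{4}{\left(a^{2} + x^{2}\right)^{2}} \, dx = - \frac{\pi}{a^{3}}$.

Repeating — each differentiation of $1/(x^2+a^2)^j$ produces $-2ja/(x^2+a^2)^{j+1}$ — and dividing through by $-2ja$ at each step yields, after $2$ differentiations in total,
$$\int_{0}^{\infty} - \frac{4}{\left(a^{2} + x^{2}\right)^{3}} \, dx = - \frac{3 \pi}{4 a^{5}}.$$

Setting $a = \frac{3}{4}$:
$$I = - \frac{256 \pi}{81}.$$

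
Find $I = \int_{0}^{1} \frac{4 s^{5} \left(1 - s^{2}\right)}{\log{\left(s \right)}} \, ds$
$\log{\left(\frac{81}{256} \right)}$

Consider the one-parameter family: let $I(a) = \int_{0}^{1} \frac{4 \left(- s^{7} + s^{a}\right)}{\log{\left(s \right)}} \, ds$.

Since $\dfrac{\partial}{\partial a}\,s^{a} = s^{a} \ln s$, the $\ln s$ in the denominator cancels and
$$\frac{dI}{da} = \int_{0}^{1} 4 s^{a} \, ds = 4 \left[\frac{s^{a+1}}{a+1}\right]_0^1 = \frac{4}{a + 1}.$$

Integrating with respect to $a$ gives $I(a) = \log{\left(\frac{\left(a + 1\right)^{4}}{4096} \right)} + C$.

At $a = 7$ the integrand is identically $0$, so $I(7) = 0$. The closed form gives $0$, hence $C = 0$.

Setting $a = 5$:
$$I = \log{\left(\frac{81}{256} \right)}.$$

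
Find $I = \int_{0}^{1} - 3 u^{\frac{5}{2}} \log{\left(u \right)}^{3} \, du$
$\frac{288}{2401}$

Consider the simpler parametrised integral
$$J(a) = \int_{0}^{1} - 3 u^{a} \, du = - \frac{3}{a + 1}.$$

Differentiating under the integral sign brings down a factor of $\ln u$:
$$\frac{dJ}{da} = \int_{0}^{1} - 3 u^{a} \log{\left(u \right)} \, du = \frac{3}{\left(a + 1\right)^{2}}.$$

Repeating $3$ times in total — each differentiation brings down another $\ln u$ — gives
$$\frac{d^{3}J}{da^{3}} = \int_{0}^{1} - 3 u^{a} \log{\left(u \right)}^{3} \, du = \frac{18}{\left(a + 1\right)^{4}},$$
and the integrand here is exactly the target integrand, so $I = \frac{18}{\left(a + 1\right)^{4}}$.

Setting $a = \frac{5}{2}$:
$$I = \frac{288}{2401}.$$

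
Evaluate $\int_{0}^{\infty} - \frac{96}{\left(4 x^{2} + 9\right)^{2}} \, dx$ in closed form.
$- \frac{4 \pi}{9}$

Recall the elementary integral
$$J(a) = \int_{0}^{\infty} - \frac{6}{a^{2} + x^{2}} \, dx = - \frac{3 \pi}{a}.$$

Differentiating under the integral sign with respect to $a$,
$$\frac{dJ}{da} = \int_{0}^{\infty} \frac{12 a}{\left(a^{2} + x^{2}\right)^{2}} \, dx = \frac{3 \pi}{a^{2}},$$
so $\int_{0}^{\infty} - \frac{6}{\left(a^{2} + x^{2}\right)^{2}} \, dx = - \frac{3 \pi}{2 a^{3}}$.

Setting $a = \frac{3}{2}$:
$$I = - \frac{4 \pi}{9}.$$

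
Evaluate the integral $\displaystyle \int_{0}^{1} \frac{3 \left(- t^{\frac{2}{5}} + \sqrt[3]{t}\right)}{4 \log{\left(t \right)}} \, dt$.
$- \frac{3 \log{\left(21 \right)}}{4} + \frac{3 \log{\left(2 \right)}}{2} + \frac{3 \log{\left(5 \right)}}{4}$

Introduce a parameter $a$ in the exponent: let $I(a) = \int_{0}^{1} \frac{3 \left(- t^{\frac{2}{5}} + t^{a}\right)}{4 \log{\left(t \right)}} \, dt$.

Since $\dfrac{\partial}{\partial a}\,t^{a} = t^{a} \ln t$, the $\ln t$ in the denominator cancels and
$$\frac{dI}{da} = \int_{0}^{1} \frac{3}{4} t^{a} \, dt = \frac{3}{4} \left[\frac{t^{a+1}}{a+1}\right]_0^1 = \frac{3}{4 \left(a + 1\right)}.$$

Integrating with respect to $a$ gives $I(a) = \log{\left(\frac{5^{\frac{3}{4}} \sqrt[4]{7} \left(a + 1\right)^{\frac{3}{4}}}{7} \right)} + C$.

At $a = \frac{2}{5}$ the integrand is identically $0$, so $I(\frac{2}{5}) = 0$. The closed form gives $0$, hence $C = 0$.

Setting $a = \frac{1}{3}$:
$$I = - \frac{3 \log{\left(21 \right)}}{4} + \frac{3 \log{\left(2 \right)}}{2} + \frac{3 \log{\left(5 \right)}}{4}.$$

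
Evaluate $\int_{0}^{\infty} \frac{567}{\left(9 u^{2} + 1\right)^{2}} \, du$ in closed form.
$\frac{189 \pi}{4}$

Start from the standard arctangent integral
$$J(a) = \int_{0}^{\infty} \frac{7}{a^{2} + u^{2}} \, du = \frac{7 \pi}{2 a}.$$

Differentiating under the integral sign with respect to $a$,
$$\frac{dJ}{da} = \int_{0}^{\infty} - \frac{14 a}{\left(a^{2} + u^{2}\right)^{2}} \, du = - \frac{7 \pi}{2 a^{2}},$$
so $\int_{0}^{\infty} \frac{7}{\left(a^{2} + u^{2}\right)^{2}} \, du = \frac{7 \pi}{4 a^{3}}$.

Setting $a = \frac{1}{3}$:
$$I = \frac{189 \pi}{4}.$$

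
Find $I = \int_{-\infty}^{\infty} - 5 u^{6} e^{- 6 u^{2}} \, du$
$- \frac{25 \sqrt{6} \sqrt{\pi}}{3456}$

Start from the elementary integral
$$J(a) = \int_{-\infty}^{\infty} - 5 e^{- a u^{2}} \, du = - \frac{5 \sqrt{\pi}}{\sqrt{a}}.$$

Differentiating under the integral sign brings down a factor of $(-u^2)$:
$$\frac{dJ}{da} = \int_{-\infty}^{\infty} 5 u^{2} e^{- a u^{2}} \, du = \frac{5 \sqrt{\pi}}{2 a^{\frac{3}{2}}}.$$

Repeating $3$ times in total — each differentiation brings down another $(-u^2)$ — gives
$$\frac{d^{3}J}{da^{3}} = \int_{-\infty}^{\infty} 5 u^{6} e^{- a u^{2}} \, du = \frac{75 \sqrt{\pi}}{8 a^{\frac{7}{2}}},$$
and the integrand here is $(-1)^{3}$ times the target integrand, so $I = (-1)^{3}\,\frac{d^{3}J}{da^{3}} = - \frac{75 \sqrt{\pi}}{8 a^{\frac{7}{2}}}$.

Setting $a = 6$:
$$I = - \frac{25 \sqrt{6} \sqrt{\pi}}{3456}.$$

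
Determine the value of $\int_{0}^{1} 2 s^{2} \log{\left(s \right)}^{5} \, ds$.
$- \frac{80}{243}$

Begin with the known integral
$$J(a) = \int_{0}^{1} 2 s^{a} \, ds = \frac{2}{a + 1}.$$

Differentiating under the integral sign brings down a factor of $\ln s$:
$$\frac{dJ}{da} = \int_{0}^{1} 2 s^{a} \log{\left(s \right)} \, ds = - \frac{2}{\left(a + 1\right)^{2}}.$$

Repeating $5$ times in total — each differentiation brings down another $\ln s$ — gives
$$\frac{d^{5}J}{da^{5}} = \int_{0}^{1} 2 s^{a} \log{\left(s \right)}^{5} \, ds = - \frac{240}{\left(a + 1\right)^{6}},$$
and the integrand here is exactly the target integrand, so $I = - \frac{240}{\left(a + 1\right)^{6}}$.

Setting $a = 2$:
$$I = - \frac{80}{243}.$$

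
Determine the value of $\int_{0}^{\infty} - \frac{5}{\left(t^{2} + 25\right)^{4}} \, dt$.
$- \frac{\pi}{100000}$

Start from the standard arctangent integral
$$J(a) = \int_{0}^{\infty} - \frac{5}{a^{2} + t^{2}} \, dt = - \frac{5 \pi}{2 a}.$$

Differentiating under the integral sign with respect to $a$,
$$\frac{dJ}{da} = \int_{0}^{\infty} \frac{10 a}{\left(a^{2} + t^{2}\right)^{2}} \, dt = \frac{5 \pi}{2 a^{2}},$$
so $\int_{0}^{\infty} - \frac{5}{\left(a^{2} + t^{2}\right)^{2}} \, dt = - \frac{5 \pi}{4 a^{3}}$.

Repeating — each differentiation of $1/(t^2+a^2)^j$ produces $-2ja/(t^2+a^2)^{j+1}$ — and dividing through by $-2ja$ at each step yields, after $3$ differentiations in total,
$$\int_{0}^{\infty} - \frac{5}{\left(a^{2} + t^{2}\right)^{4}} \, dt = - \frac{25 \pi}{32 a^{7}}.$$

Setting $a = 5$:
$$I = - \frac{\pi}{100000}.$$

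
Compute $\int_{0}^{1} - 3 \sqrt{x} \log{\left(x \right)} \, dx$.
$\frac{4}{3}$

Consider the simpler parametrised integral
$$J(a) = \int_{0}^{1} - 3 x^{a} \, dx = - \frac{3}{a + 1}.$$

Differentiating under the integral sign brings down a factor of $\ln x$:
$$\frac{dJ}{da} = \int_{0}^{1} - 3 x^{a} \log{\left(x \right)} \, dx = \frac{3}{\left(a + 1\right)^{2}}.$$

The integral on the left is $I$, so $I = \frac{3}{\left(a + 1\right)^{2}}$.

Setting $a = \frac{1}{2}$:
$$I = \frac{4}{3}.$$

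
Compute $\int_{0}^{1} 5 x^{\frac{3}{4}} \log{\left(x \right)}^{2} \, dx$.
$\frac{640}{343}$

Start from the elementary integral
$$J(a) = \int_{0}^{1} 5 x^{a} \, dx = \frac{5}{a + 1}.$$

Differentiating under the integral sign brings down a factor of $\ln x$:
$$\frac{dJ}{da} = \int_{0}^{1} 5 x^{a} \log{\left(x \right)} \, dx = - \frac{5}{\left(a + 1\right)^{2}}.$$

Repeating twice in total — each differentiation brings down another $\ln x$ — gives
$$\frac{d^{2}J}{da^{2}} = \int_{0}^{1} 5 x^{a} \log{\left(x \right)}^{2} \, dx = \frac{10}{\left(a + 1\right)^{3}},$$
and the integrand here is exactly the target integrand, so $I = \frac{10}{\left(a + 1\right)^{3}}$.

Setting $a = \frac{3}{4}$:
$$I = \frac{640}{343}.$$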